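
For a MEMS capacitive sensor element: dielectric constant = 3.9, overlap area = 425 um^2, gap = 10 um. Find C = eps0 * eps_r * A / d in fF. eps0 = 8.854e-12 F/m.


Step 1: Convert area to m^2: A = 425e-12 m^2
Step 2: Convert gap to m: d = 10e-6 m
Step 3: C = eps0 * eps_r * A / d
C = 8.854e-12 * 3.9 * 425e-12 / 10e-6
Step 4: Convert to fF (multiply by 1e15).
C = 1.47 fF


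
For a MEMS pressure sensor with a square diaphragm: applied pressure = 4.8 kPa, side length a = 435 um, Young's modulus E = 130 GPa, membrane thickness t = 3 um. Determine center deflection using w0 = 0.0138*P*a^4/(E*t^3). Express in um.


Step 1: Convert pressure to compatible units (E is in GPa, so P in GPa).
P = 4.8 kPa = 4.8e-6 GPa
Step 2: Compute numerator: 0.0138 * P * a^4.
a^4 = 435^4 = 35806100625
numerator = 0.0138 * 4.8e-6 * 35806100625 = 2.3718e+03
Step 3: Compute denominator: E * t^3 = 130 * 3^3 = 3510
Step 4: w0 = numerator / denominator = 2.3718e+03 / 3510 = 0.6757 um


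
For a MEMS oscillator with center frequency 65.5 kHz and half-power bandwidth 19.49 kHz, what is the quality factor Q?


Step 1: Q = f0 / bandwidth
Step 2: Q = 65.5 / 19.49
Q = 3.4


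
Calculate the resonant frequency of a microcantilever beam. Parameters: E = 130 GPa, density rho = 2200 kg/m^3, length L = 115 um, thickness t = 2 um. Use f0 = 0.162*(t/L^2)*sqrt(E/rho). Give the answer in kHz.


Step 1: Convert units to SI.
t_SI = 2e-6 m, L_SI = 115e-6 m
Step 2: Calculate sqrt(E/rho).
sqrt(130e9 / 2200) = 7687.06 m/s
Step 3: Compute f0.
f0 = 0.162 * 2e-6 / (115e-6)^2 * 7687.06 = 188325.7 Hz = 188.33 kHz


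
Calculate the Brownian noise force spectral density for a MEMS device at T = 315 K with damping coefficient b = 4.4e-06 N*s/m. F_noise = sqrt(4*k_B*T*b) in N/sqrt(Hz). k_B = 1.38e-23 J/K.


Step 1: Compute 4 * k_B * T * b
= 4 * 1.38e-23 * 315 * 4.4e-06
= 7.6507e-26 N^2/Hz
Step 2: F_noise = sqrt(7.6507e-26)
F_noise = 2.77e-13 N/sqrt(Hz)


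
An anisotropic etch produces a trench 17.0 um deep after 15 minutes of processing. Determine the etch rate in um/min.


Step 1: Etch rate = depth / time
Step 2: rate = 17.0 / 15
rate = 1.133 um/min


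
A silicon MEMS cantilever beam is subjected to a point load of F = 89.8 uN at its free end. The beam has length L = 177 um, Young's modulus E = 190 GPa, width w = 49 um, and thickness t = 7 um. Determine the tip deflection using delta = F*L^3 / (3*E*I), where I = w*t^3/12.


Step 1: Calculate the second moment of area.
I = w * t^3 / 12 = 49 * 7^3 / 12 = 1400.5833 um^4
Step 2: Convert E to consistent units (1 GPa = 1000 uN/um^2).
E = 190 GPa = 190000 uN/um^2
Step 3: Calculate tip deflection.
delta = F * L^3 / (3 * E * I)
delta = 89.8 * 177^3 / (3 * 190000 * 1400.5833)
delta = 0.6238 um


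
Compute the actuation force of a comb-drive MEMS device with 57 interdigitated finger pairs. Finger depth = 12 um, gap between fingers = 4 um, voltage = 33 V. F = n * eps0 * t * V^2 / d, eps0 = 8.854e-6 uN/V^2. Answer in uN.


Step 1: Parameters: n=57, eps0=8.854e-6 uN/V^2, t=12 um, V=33 V, d=4 um
Step 2: V^2 = 1089
Step 3: F = 57 * 8.854e-6 * 12 * 1089 / 4
F = 1.649 uN


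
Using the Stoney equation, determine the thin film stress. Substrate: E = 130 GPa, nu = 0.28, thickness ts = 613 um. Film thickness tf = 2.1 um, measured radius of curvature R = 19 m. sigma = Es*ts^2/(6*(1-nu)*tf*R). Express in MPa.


Step 1: Compute numerator: Es * ts^2 = 130 * 613^2 = 48849970 (GPa*um^2)
Step 2: Compute denominator (R in um): 6*(1-nu)*tf*R = 6*0.72*2.1*19e6 = 172368000.0 (um^2)
Step 3: sigma (GPa) = 48849970 / 172368000.0 = 2.83405e-01 GPa
Step 4: Convert to MPa (x1000): sigma = 283.4 MPa


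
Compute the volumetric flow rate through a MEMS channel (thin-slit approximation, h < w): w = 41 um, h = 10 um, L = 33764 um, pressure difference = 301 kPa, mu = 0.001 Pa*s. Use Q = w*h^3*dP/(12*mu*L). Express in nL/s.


Step 1: Convert all dimensions to SI (meters).
w = 41e-6 m, h = 10e-6 m, L = 33764e-6 m, dP = 301e3 Pa
Step 2: Q = w * h^3 * dP / (12 * mu * L)
Q = 41e-6 * (10e-6)^3 * 301e3 / (12 * 0.001 * 33764e-6) = 3.045897e-11 m^3/s
Step 3: Convert Q from m^3/s to nL/s (1 m^3 = 1e12 nL, so multiply by 1e12).
Q = 30.459 nL/s


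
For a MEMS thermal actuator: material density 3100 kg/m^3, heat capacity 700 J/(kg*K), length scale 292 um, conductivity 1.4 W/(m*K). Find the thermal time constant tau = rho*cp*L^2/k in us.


Step 1: Convert L to m: L = 292e-6 m
Step 2: L^2 = (292e-6)^2 = 8.5264e-08 m^2
Step 3: tau = 3100 * 700 * 8.5264e-08 / 1.4 = 1.321592e-01 s
Step 4: Convert to microseconds (multiply by 1e6).
tau = 132159.2 us


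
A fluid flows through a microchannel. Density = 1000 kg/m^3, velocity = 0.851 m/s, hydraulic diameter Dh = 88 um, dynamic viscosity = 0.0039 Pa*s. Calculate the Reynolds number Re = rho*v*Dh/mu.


Step 1: Convert Dh to meters: Dh = 88e-6 m
Step 2: Re = rho * v * Dh / mu
Re = 1000 * 0.851 * 88e-6 / 0.0039
Re = 19.202


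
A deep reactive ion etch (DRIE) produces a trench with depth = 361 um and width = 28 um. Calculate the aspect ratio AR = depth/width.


Step 1: AR = depth / width
Step 2: AR = 361 / 28
AR = 12.9


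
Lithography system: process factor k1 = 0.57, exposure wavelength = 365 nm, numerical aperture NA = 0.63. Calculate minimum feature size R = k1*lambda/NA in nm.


Step 1: Identify values: k1 = 0.57, lambda = 365 nm, NA = 0.63
Step 2: R = k1 * lambda / NA
R = 0.57 * 365 / 0.63
R = 330.2 nm


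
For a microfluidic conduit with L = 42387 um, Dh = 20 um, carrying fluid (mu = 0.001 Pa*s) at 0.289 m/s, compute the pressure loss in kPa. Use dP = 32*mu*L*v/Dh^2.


Step 1: Convert to SI: L = 42387e-6 m, Dh = 20e-6 m
Step 2: dP = 32 * 0.001 * 42387e-6 * 0.289 / (20e-6)^2
Step 3: dP = 979987.44 Pa
Step 4: Convert to kPa: dP = 979.99 kPa


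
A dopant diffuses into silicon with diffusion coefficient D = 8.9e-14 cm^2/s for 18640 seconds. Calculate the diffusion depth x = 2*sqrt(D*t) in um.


Step 1: Compute D*t = 8.9e-14 * 18640 = 1.65896e-09 cm^2
Step 2: sqrt(D*t) = 4.073e-05 cm
Step 3: x = 2 * 4.073e-05 cm = 8.146e-05 cm
Step 4: Convert to um (1 cm = 1e4 um): x = 0.815 um


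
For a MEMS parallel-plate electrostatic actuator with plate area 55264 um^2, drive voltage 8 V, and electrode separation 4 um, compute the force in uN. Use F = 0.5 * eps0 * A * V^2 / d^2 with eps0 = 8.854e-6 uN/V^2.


Step 1: Identify parameters.
eps0 = 8.854e-6 uN/V^2, A = 55264 um^2, V = 8 V, d = 4 um
Step 2: Compute V^2 = 8^2 = 64
Step 3: Compute d^2 = 4^2 = 16
Step 4: F = 0.5 * 8.854e-6 * 55264 * 64 / 16
F = 0.979 uN


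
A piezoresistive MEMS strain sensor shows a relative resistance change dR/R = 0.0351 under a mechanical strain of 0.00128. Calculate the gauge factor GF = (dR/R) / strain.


Step 1: Identify values.
dR/R = 0.0351, strain = 0.00128
Step 2: GF = (dR/R) / strain = 0.0351 / 0.00128
GF = 27.4


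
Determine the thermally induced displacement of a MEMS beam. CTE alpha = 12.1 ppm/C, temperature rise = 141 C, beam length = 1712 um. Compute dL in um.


Step 1: Convert CTE: alpha = 12.1 ppm/C = 12.1e-6 /C
Step 2: dL = 12.1e-6 * 141 * 1712
dL = 2.9208 um


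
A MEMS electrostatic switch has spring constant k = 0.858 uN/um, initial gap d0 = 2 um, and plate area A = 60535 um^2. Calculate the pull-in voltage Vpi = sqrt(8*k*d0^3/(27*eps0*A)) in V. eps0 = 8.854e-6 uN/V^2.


Step 1: Compute numerator: 8 * k * d0^3 = 8 * 0.858 * 2^3 = 54.912
Step 2: Compute denominator: 27 * eps0 * A = 27 * 8.854e-6 * 60535 = 14.471376
Step 3: Vpi = sqrt(54.912 / 14.471376)
Vpi = 1.95 V


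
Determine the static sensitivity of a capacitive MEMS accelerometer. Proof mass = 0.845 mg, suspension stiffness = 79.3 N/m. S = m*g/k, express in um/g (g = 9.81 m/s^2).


Step 1: Convert mass: m = 0.845 mg = 8.45e-07 kg
Step 2: S = m * g / k = 8.45e-07 * 9.81 / 79.3
Step 3: S = 1.05e-07 m/g
Step 4: Convert to um/g: S = 0.105 um/g


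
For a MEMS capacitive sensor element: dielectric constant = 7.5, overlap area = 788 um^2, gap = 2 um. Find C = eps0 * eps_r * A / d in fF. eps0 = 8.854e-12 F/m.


Step 1: Convert area to m^2: A = 788e-12 m^2
Step 2: Convert gap to m: d = 2e-6 m
Step 3: C = eps0 * eps_r * A / d
C = 8.854e-12 * 7.5 * 788e-12 / 2e-6
Step 4: Convert to fF (multiply by 1e15).
C = 26.16 fF


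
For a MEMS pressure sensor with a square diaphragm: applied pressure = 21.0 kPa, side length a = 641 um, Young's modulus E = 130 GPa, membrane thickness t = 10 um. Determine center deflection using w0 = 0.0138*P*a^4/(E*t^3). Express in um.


Step 1: Convert pressure to compatible units (E is in GPa, so P in GPa).
P = 21.0 kPa = 21.0e-6 GPa
Step 2: Compute numerator: 0.0138 * P * a^4.
a^4 = 641^4 = 168823196161
numerator = 0.0138 * 21.0e-6 * 168823196161 = 4.8925e+04
Step 3: Compute denominator: E * t^3 = 130 * 10^3 = 130000
Step 4: w0 = numerator / denominator = 4.8925e+04 / 130000 = 0.3763 um


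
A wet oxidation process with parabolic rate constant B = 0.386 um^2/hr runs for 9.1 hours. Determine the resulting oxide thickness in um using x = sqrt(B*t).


Step 1: Compute B*t = 0.386 * 9.1 = 3.5126
Step 2: x = sqrt(3.5126)
x = 1.874 um


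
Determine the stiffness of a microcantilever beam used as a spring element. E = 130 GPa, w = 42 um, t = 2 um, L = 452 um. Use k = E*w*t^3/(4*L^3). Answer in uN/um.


Step 1: Convert E to consistent units (1 GPa = 1000 uN/um^2).
E = 130 GPa = 130000 uN/um^2
Step 2: Compute t^3 = 2^3 = 8
Step 3: Compute L^3 = 452^3 = 92345408
Step 4: k = 130000 * 42 * 8 / (4 * 92345408)
k = 0.1183 uN/um


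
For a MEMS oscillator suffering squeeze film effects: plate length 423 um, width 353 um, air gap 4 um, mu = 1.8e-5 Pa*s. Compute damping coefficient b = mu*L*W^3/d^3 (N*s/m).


Step 1: Convert to SI.
L = 423e-6 m, W = 353e-6 m, d = 4e-6 m
Step 2: W^3 = (353e-6)^3 = 4.40e-11 m^3
Step 3: d^3 = (4e-6)^3 = 6.40e-17 m^3
Step 4: b = 1.8e-5 * 423e-6 * 4.40e-11 / 6.40e-17
b = 5.23e-03 N*s/m


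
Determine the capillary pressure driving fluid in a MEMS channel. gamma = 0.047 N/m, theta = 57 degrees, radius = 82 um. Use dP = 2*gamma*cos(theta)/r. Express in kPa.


Step 1: cos(57 deg) = 0.5446
Step 2: Convert r to m: r = 82e-6 m
Step 3: dP = 2 * 0.047 * 0.5446 / 82e-6 = 624.3 Pa
Step 4: Convert Pa to kPa (divide by 1000).
dP = 0.62 kPa


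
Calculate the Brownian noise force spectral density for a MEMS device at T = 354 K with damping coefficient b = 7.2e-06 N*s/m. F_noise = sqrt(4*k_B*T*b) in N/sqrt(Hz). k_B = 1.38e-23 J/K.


Step 1: Compute 4 * k_B * T * b
= 4 * 1.38e-23 * 354 * 7.2e-06
= 1.4069e-25 N^2/Hz
Step 2: F_noise = sqrt(1.4069e-25)
F_noise = 3.75e-13 N/sqrt(Hz)


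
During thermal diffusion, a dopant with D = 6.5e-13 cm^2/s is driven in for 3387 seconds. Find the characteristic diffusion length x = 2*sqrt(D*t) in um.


Step 1: Compute D*t = 6.5e-13 * 3387 = 2.20155e-09 cm^2
Step 2: sqrt(D*t) = 4.6921e-05 cm
Step 3: x = 2 * 4.6921e-05 cm = 9.3842e-05 cm
Step 4: Convert to um (1 cm = 1e4 um): x = 0.938 um


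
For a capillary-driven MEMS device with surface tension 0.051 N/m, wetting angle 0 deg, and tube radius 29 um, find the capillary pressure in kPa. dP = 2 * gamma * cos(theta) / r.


Step 1: cos(0 deg) = 1.0
Step 2: Convert r to m: r = 29e-6 m
Step 3: dP = 2 * 0.051 * 1.0 / 29e-6 = 3517.2 Pa
Step 4: Convert Pa to kPa (divide by 1000).
dP = 3.52 kPa


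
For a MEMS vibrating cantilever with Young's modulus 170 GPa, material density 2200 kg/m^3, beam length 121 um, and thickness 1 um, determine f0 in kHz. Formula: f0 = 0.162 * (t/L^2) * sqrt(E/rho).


Step 1: Convert units to SI.
t_SI = 1e-6 m, L_SI = 121e-6 m
Step 2: Calculate sqrt(E/rho).
sqrt(170e9 / 2200) = 8790.49 m/s
Step 3: Compute f0.
f0 = 0.162 * 1e-6 / (121e-6)^2 * 8790.49 = 97265.2 Hz = 97.27 kHz


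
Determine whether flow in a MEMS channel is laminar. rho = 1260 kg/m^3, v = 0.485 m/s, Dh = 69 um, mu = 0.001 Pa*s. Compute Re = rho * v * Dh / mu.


Step 1: Convert Dh to meters: Dh = 69e-6 m
Step 2: Re = rho * v * Dh / mu
Re = 1260 * 0.485 * 69e-6 / 0.001
Re = 42.166
Since Re = 42.166 is below ~2300, the flow is laminar.


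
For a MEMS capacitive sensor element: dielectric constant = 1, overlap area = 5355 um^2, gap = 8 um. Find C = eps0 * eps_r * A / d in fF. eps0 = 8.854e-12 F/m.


Step 1: Convert area to m^2: A = 5355e-12 m^2
Step 2: Convert gap to m: d = 8e-6 m
Step 3: C = eps0 * eps_r * A / d
C = 8.854e-12 * 1 * 5355e-12 / 8e-6
Step 4: Convert to fF (multiply by 1e15).
C = 5.93 fF


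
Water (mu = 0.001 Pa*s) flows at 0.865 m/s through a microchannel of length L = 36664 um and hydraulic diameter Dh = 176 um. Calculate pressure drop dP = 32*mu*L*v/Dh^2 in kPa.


Step 1: Convert to SI: L = 36664e-6 m, Dh = 176e-6 m
Step 2: dP = 32 * 0.001 * 36664e-6 * 0.865 / (176e-6)^2
Step 3: dP = 32762.77 Pa
Step 4: Convert to kPa: dP = 32.76 kPa


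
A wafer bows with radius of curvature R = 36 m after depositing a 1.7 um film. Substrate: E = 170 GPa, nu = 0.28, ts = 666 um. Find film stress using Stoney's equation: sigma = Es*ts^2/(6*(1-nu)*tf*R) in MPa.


Step 1: Compute numerator: Es * ts^2 = 170 * 666^2 = 75404520 (GPa*um^2)
Step 2: Compute denominator (R in um): 6*(1-nu)*tf*R = 6*0.72*1.7*36e6 = 264384000.0 (um^2)
Step 3: sigma (GPa) = 75404520 / 264384000.0 = 2.85208e-01 GPa
Step 4: Convert to MPa (x1000): sigma = 285.2 MPa


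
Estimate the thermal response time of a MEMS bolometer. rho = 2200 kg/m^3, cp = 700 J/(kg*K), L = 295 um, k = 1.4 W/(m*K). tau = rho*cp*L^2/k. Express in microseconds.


Step 1: Convert L to m: L = 295e-6 m
Step 2: L^2 = (295e-6)^2 = 8.7025e-08 m^2
Step 3: tau = 2200 * 700 * 8.7025e-08 / 1.4 = 9.57275e-02 s
Step 4: Convert to microseconds (multiply by 1e6).
tau = 95727.5 us


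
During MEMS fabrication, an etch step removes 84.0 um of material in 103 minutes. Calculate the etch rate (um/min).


Step 1: Etch rate = depth / time
Step 2: rate = 84.0 / 103
rate = 0.816 um/min


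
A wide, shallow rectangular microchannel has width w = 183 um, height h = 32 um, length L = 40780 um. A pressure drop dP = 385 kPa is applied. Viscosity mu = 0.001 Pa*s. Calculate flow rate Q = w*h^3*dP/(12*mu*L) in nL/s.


Step 1: Convert all dimensions to SI (meters).
w = 183e-6 m, h = 32e-6 m, L = 40780e-6 m, dP = 385e3 Pa
Step 2: Q = w * h^3 * dP / (12 * mu * L)
Q = 183e-6 * (32e-6)^3 * 385e3 / (12 * 0.001 * 40780e-6) = 4.71773222e-09 m^3/s
Step 3: Convert Q from m^3/s to nL/s (1 m^3 = 1e12 nL, so multiply by 1e12).
Q = 4717.732 nL/s


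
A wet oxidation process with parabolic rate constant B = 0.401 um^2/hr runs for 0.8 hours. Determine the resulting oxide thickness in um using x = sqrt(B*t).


Step 1: Compute B*t = 0.401 * 0.8 = 0.3208
Step 2: x = sqrt(0.3208)
x = 0.566 um


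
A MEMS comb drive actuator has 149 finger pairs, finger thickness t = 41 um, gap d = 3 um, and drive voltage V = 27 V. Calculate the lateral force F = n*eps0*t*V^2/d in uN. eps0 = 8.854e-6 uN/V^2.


Step 1: Parameters: n=149, eps0=8.854e-6 uN/V^2, t=41 um, V=27 V, d=3 um
Step 2: V^2 = 729
Step 3: F = 149 * 8.854e-6 * 41 * 729 / 3
F = 13.144 uN


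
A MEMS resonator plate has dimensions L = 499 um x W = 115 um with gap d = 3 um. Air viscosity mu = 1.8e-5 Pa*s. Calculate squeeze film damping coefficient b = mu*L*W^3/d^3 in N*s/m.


Step 1: Convert to SI.
L = 499e-6 m, W = 115e-6 m, d = 3e-6 m
Step 2: W^3 = (115e-6)^3 = 1.52e-12 m^3
Step 3: d^3 = (3e-6)^3 = 2.70e-17 m^3
Step 4: b = 1.8e-5 * 499e-6 * 1.52e-12 / 2.70e-17
b = 5.06e-04 N*s/m


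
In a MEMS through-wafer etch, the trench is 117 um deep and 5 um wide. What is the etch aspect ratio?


Step 1: AR = depth / width
Step 2: AR = 117 / 5
AR = 23.4


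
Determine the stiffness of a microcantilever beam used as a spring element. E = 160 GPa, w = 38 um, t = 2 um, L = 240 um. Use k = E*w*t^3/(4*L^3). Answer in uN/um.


Step 1: Convert E to consistent units (1 GPa = 1000 uN/um^2).
E = 160 GPa = 160000 uN/um^2
Step 2: Compute t^3 = 2^3 = 8
Step 3: Compute L^3 = 240^3 = 13824000
Step 4: k = 160000 * 38 * 8 / (4 * 13824000)
k = 0.8796 uN/um


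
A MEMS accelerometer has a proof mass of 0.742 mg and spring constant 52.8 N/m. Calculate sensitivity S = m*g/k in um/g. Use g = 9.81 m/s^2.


Step 1: Convert mass: m = 0.742 mg = 7.42e-07 kg
Step 2: S = m * g / k = 7.42e-07 * 9.81 / 52.8
Step 3: S = 1.38e-07 m/g
Step 4: Convert to um/g: S = 0.138 um/g


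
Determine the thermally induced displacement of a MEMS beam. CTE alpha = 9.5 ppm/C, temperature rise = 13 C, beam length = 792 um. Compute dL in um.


Step 1: Convert CTE: alpha = 9.5 ppm/C = 9.5e-6 /C
Step 2: dL = 9.5e-6 * 13 * 792
dL = 0.0978 um


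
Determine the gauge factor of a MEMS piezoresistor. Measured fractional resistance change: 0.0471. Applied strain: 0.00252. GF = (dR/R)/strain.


Step 1: Identify values.
dR/R = 0.0471, strain = 0.00252
Step 2: GF = (dR/R) / strain = 0.0471 / 0.00252
GF = 18.7


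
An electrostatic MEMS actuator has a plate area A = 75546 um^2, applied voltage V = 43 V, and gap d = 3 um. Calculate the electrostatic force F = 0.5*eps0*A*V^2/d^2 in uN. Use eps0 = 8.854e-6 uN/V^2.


Step 1: Identify parameters.
eps0 = 8.854e-6 uN/V^2, A = 75546 um^2, V = 43 V, d = 3 um
Step 2: Compute V^2 = 43^2 = 1849
Step 3: Compute d^2 = 3^2 = 9
Step 4: F = 0.5 * 8.854e-6 * 75546 * 1849 / 9
F = 68.709 uN


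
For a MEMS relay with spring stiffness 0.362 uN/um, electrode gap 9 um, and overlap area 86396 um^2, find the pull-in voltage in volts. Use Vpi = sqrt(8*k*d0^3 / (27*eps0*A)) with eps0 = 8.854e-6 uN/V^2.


Step 1: Compute numerator: 8 * k * d0^3 = 8 * 0.362 * 9^3 = 2111.184
Step 2: Compute denominator: 27 * eps0 * A = 27 * 8.854e-6 * 86396 = 20.653655
Step 3: Vpi = sqrt(2111.184 / 20.653655)
Vpi = 10.11 V


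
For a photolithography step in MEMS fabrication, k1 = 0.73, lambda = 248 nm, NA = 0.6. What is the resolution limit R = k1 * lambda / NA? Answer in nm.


Step 1: Identify values: k1 = 0.73, lambda = 248 nm, NA = 0.6
Step 2: R = k1 * lambda / NA
R = 0.73 * 248 / 0.6
R = 301.7 nm


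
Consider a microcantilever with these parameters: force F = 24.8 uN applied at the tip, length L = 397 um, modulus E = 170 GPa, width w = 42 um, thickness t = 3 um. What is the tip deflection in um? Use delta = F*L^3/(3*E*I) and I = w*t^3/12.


Step 1: Calculate the second moment of area.
I = w * t^3 / 12 = 42 * 3^3 / 12 = 94.5 um^4
Step 2: Convert E to consistent units (1 GPa = 1000 uN/um^2).
E = 170 GPa = 170000 uN/um^2
Step 3: Calculate tip deflection.
delta = F * L^3 / (3 * E * I)
delta = 24.8 * 397^3 / (3 * 170000 * 94.5)
delta = 32.1974 um


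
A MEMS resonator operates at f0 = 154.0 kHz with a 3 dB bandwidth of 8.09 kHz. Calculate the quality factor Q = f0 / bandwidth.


Step 1: Q = f0 / bandwidth
Step 2: Q = 154.0 / 8.09
Q = 19.0


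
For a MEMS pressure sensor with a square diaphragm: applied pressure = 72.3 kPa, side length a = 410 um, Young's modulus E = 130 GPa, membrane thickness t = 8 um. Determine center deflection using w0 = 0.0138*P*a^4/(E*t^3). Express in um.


Step 1: Convert pressure to compatible units (E is in GPa, so P in GPa).
P = 72.3 kPa = 72.3e-6 GPa
Step 2: Compute numerator: 0.0138 * P * a^4.
a^4 = 410^4 = 28257610000
numerator = 0.0138 * 72.3e-6 * 28257610000 = 2.81937e+04
Step 3: Compute denominator: E * t^3 = 130 * 8^3 = 66560
Step 4: w0 = numerator / denominator = 2.81937e+04 / 66560 = 0.4236 um


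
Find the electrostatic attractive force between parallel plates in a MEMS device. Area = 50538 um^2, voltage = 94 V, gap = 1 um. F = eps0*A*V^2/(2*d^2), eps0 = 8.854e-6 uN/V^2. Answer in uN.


Step 1: Identify parameters.
eps0 = 8.854e-6 uN/V^2, A = 50538 um^2, V = 94 V, d = 1 um
Step 2: Compute V^2 = 94^2 = 8836
Step 3: Compute d^2 = 1^2 = 1
Step 4: F = 0.5 * 8.854e-6 * 50538 * 8836 / 1
F = 1976.894 uN


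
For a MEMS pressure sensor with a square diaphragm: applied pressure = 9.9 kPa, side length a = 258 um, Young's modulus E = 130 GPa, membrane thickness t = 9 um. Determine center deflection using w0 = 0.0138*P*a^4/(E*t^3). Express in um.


Step 1: Convert pressure to compatible units (E is in GPa, so P in GPa).
P = 9.9 kPa = 9.9e-6 GPa
Step 2: Compute numerator: 0.0138 * P * a^4.
a^4 = 258^4 = 4430766096
numerator = 0.0138 * 9.9e-6 * 4430766096 = 6.053e+02
Step 3: Compute denominator: E * t^3 = 130 * 9^3 = 94770
Step 4: w0 = numerator / denominator = 6.053e+02 / 94770 = 0.0064 um


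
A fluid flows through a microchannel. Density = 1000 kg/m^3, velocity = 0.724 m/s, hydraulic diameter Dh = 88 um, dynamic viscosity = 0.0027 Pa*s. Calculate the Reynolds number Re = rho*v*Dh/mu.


Step 1: Convert Dh to meters: Dh = 88e-6 m
Step 2: Re = rho * v * Dh / mu
Re = 1000 * 0.724 * 88e-6 / 0.0027
Re = 23.597


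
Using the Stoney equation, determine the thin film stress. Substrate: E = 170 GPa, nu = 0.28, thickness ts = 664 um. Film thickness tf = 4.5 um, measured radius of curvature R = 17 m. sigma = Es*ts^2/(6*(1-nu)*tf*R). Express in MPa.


Step 1: Compute numerator: Es * ts^2 = 170 * 664^2 = 74952320 (GPa*um^2)
Step 2: Compute denominator (R in um): 6*(1-nu)*tf*R = 6*0.72*4.5*17e6 = 330480000.0 (um^2)
Step 3: sigma (GPa) = 74952320 / 330480000.0 = 2.26798e-01 GPa
Step 4: Convert to MPa (x1000): sigma = 226.8 MPa


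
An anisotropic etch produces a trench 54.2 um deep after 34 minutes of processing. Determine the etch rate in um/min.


Step 1: Etch rate = depth / time
Step 2: rate = 54.2 / 34
rate = 1.594 um/min


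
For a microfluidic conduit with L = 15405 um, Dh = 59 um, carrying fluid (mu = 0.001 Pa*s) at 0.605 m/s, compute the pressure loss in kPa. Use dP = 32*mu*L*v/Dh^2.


Step 1: Convert to SI: L = 15405e-6 m, Dh = 59e-6 m
Step 2: dP = 32 * 0.001 * 15405e-6 * 0.605 / (59e-6)^2
Step 3: dP = 85676.76 Pa
Step 4: Convert to kPa: dP = 85.68 kPa


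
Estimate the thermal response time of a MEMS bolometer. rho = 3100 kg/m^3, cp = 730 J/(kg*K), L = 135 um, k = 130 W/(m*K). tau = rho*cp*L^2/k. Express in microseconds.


Step 1: Convert L to m: L = 135e-6 m
Step 2: L^2 = (135e-6)^2 = 1.8225e-08 m^2
Step 3: tau = 3100 * 730 * 1.8225e-08 / 130 = 3.1725519e-04 s
Step 4: Convert to microseconds (multiply by 1e6).
tau = 317.255 us


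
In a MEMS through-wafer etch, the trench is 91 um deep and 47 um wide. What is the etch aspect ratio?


Step 1: AR = depth / width
Step 2: AR = 91 / 47
AR = 1.9


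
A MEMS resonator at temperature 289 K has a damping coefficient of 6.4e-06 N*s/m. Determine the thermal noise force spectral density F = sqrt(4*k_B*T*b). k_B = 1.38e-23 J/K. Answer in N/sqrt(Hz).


Step 1: Compute 4 * k_B * T * b
= 4 * 1.38e-23 * 289 * 6.4e-06
= 1.0210e-25 N^2/Hz
Step 2: F_noise = sqrt(1.0210e-25)
F_noise = 3.20e-13 N/sqrt(Hz)


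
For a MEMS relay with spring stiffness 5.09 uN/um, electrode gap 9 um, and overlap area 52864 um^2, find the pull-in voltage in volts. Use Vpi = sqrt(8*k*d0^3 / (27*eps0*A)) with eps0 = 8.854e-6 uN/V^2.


Step 1: Compute numerator: 8 * k * d0^3 = 8 * 5.09 * 9^3 = 29684.88
Step 2: Compute denominator: 27 * eps0 * A = 27 * 8.854e-6 * 52864 = 12.637562
Step 3: Vpi = sqrt(29684.88 / 12.637562)
Vpi = 48.47 V


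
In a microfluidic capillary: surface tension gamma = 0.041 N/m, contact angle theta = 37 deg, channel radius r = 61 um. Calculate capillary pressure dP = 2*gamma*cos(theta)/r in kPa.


Step 1: cos(37 deg) = 0.7986
Step 2: Convert r to m: r = 61e-6 m
Step 3: dP = 2 * 0.041 * 0.7986 / 61e-6 = 1073.5 Pa
Step 4: Convert Pa to kPa (divide by 1000).
dP = 1.07 kPa


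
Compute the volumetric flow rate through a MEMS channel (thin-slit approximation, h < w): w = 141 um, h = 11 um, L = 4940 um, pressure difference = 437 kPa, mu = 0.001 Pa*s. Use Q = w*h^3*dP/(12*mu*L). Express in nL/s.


Step 1: Convert all dimensions to SI (meters).
w = 141e-6 m, h = 11e-6 m, L = 4940e-6 m, dP = 437e3 Pa
Step 2: Q = w * h^3 * dP / (12 * mu * L)
Q = 141e-6 * (11e-6)^3 * 437e3 / (12 * 0.001 * 4940e-6) = 1.38347212e-09 m^3/s
Step 3: Convert Q from m^3/s to nL/s (1 m^3 = 1e12 nL, so multiply by 1e12).
Q = 1383.472 nL/s


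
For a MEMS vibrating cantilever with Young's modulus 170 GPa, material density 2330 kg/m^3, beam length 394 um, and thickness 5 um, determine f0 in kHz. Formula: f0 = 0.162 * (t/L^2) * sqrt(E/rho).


Step 1: Convert units to SI.
t_SI = 5e-6 m, L_SI = 394e-6 m
Step 2: Calculate sqrt(E/rho).
sqrt(170e9 / 2330) = 8541.74 m/s
Step 3: Compute f0.
f0 = 0.162 * 5e-6 / (394e-6)^2 * 8541.74 = 44569.6 Hz = 44.57 kHz


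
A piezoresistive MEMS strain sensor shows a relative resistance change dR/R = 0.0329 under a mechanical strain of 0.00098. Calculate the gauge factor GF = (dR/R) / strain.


Step 1: Identify values.
dR/R = 0.0329, strain = 0.00098
Step 2: GF = (dR/R) / strain = 0.0329 / 0.00098
GF = 33.6


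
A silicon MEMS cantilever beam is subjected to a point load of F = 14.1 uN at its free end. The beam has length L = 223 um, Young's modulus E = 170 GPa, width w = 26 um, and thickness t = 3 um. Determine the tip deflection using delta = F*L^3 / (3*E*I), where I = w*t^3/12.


Step 1: Calculate the second moment of area.
I = w * t^3 / 12 = 26 * 3^3 / 12 = 58.5 um^4
Step 2: Convert E to consistent units (1 GPa = 1000 uN/um^2).
E = 170 GPa = 170000 uN/um^2
Step 3: Calculate tip deflection.
delta = F * L^3 / (3 * E * I)
delta = 14.1 * 223^3 / (3 * 170000 * 58.5)
delta = 5.2409 um


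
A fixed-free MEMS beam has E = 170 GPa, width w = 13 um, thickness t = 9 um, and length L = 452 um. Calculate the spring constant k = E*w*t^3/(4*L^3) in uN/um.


Step 1: Convert E to consistent units (1 GPa = 1000 uN/um^2).
E = 170 GPa = 170000 uN/um^2
Step 2: Compute t^3 = 9^3 = 729
Step 3: Compute L^3 = 452^3 = 92345408
Step 4: k = 170000 * 13 * 729 / (4 * 92345408)
k = 4.3616 uN/um


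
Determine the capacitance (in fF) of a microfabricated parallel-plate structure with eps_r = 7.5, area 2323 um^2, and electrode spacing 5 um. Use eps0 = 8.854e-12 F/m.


Step 1: Convert area to m^2: A = 2323e-12 m^2
Step 2: Convert gap to m: d = 5e-6 m
Step 3: C = eps0 * eps_r * A / d
C = 8.854e-12 * 7.5 * 2323e-12 / 5e-6
Step 4: Convert to fF (multiply by 1e15).
C = 30.85 fF


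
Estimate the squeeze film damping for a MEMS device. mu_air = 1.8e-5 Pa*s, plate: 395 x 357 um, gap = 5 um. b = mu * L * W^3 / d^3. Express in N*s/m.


Step 1: Convert to SI.
L = 395e-6 m, W = 357e-6 m, d = 5e-6 m
Step 2: W^3 = (357e-6)^3 = 4.55e-11 m^3
Step 3: d^3 = (5e-6)^3 = 1.25e-16 m^3
Step 4: b = 1.8e-5 * 395e-6 * 4.55e-11 / 1.25e-16
b = 2.59e-03 N*s/m


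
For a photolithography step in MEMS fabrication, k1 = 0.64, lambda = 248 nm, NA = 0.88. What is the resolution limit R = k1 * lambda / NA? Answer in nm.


Step 1: Identify values: k1 = 0.64, lambda = 248 nm, NA = 0.88
Step 2: R = k1 * lambda / NA
R = 0.64 * 248 / 0.88
R = 180.4 nm


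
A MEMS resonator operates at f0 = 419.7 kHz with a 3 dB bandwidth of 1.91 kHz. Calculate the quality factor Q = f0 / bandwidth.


Step 1: Q = f0 / bandwidth
Step 2: Q = 419.7 / 1.91
Q = 219.7


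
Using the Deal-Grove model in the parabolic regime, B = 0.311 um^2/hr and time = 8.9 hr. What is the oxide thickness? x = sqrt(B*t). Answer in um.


Step 1: Compute B*t = 0.311 * 8.9 = 2.7679
Step 2: x = sqrt(2.7679)
x = 1.664 um


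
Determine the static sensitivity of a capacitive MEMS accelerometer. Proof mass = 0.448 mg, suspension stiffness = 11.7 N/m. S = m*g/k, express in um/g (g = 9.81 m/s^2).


Step 1: Convert mass: m = 0.448 mg = 4.48e-07 kg
Step 2: S = m * g / k = 4.48e-07 * 9.81 / 11.7
Step 3: S = 3.76e-07 m/g
Step 4: Convert to um/g: S = 0.376 um/g


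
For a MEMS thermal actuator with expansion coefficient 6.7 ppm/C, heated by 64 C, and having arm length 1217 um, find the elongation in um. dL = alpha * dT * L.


Step 1: Convert CTE: alpha = 6.7 ppm/C = 6.7e-6 /C
Step 2: dL = 6.7e-6 * 64 * 1217
dL = 0.5218 um


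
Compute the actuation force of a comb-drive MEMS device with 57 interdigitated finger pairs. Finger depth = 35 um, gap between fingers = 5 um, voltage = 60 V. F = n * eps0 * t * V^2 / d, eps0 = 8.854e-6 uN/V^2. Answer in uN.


Step 1: Parameters: n=57, eps0=8.854e-6 uN/V^2, t=35 um, V=60 V, d=5 um
Step 2: V^2 = 3600
Step 3: F = 57 * 8.854e-6 * 35 * 3600 / 5
F = 12.718 uN


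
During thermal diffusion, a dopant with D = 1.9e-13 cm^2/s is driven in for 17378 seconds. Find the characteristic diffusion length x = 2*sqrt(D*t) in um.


Step 1: Compute D*t = 1.9e-13 * 17378 = 3.30182e-09 cm^2
Step 2: sqrt(D*t) = 5.74615e-05 cm
Step 3: x = 2 * 5.74615e-05 cm = 1.14923e-04 cm
Step 4: Convert to um (1 cm = 1e4 um): x = 1.149 um


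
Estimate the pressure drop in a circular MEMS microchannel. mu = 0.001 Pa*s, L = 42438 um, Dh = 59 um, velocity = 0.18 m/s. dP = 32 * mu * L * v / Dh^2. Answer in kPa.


Step 1: Convert to SI: L = 42438e-6 m, Dh = 59e-6 m
Step 2: dP = 32 * 0.001 * 42438e-6 * 0.18 / (59e-6)^2
Step 3: dP = 70222.03 Pa
Step 4: Convert to kPa: dP = 70.22 kPa


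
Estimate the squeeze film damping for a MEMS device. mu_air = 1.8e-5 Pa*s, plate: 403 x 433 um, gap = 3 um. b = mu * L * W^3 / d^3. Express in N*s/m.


Step 1: Convert to SI.
L = 403e-6 m, W = 433e-6 m, d = 3e-6 m
Step 2: W^3 = (433e-6)^3 = 8.12e-11 m^3
Step 3: d^3 = (3e-6)^3 = 2.70e-17 m^3
Step 4: b = 1.8e-5 * 403e-6 * 8.12e-11 / 2.70e-17
b = 2.18e-02 N*s/m


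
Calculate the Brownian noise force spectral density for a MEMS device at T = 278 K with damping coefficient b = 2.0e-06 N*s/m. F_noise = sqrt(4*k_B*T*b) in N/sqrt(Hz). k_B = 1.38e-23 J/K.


Step 1: Compute 4 * k_B * T * b
= 4 * 1.38e-23 * 278 * 2.0e-06
= 3.0691e-26 N^2/Hz
Step 2: F_noise = sqrt(3.0691e-26)
F_noise = 1.75e-13 N/sqrt(Hz)


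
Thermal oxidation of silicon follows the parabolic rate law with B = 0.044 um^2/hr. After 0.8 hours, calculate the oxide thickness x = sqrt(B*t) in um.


Step 1: Compute B*t = 0.044 * 0.8 = 0.0352
Step 2: x = sqrt(0.0352)
x = 0.188 um


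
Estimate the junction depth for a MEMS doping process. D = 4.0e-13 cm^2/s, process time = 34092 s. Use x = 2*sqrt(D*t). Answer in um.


Step 1: Compute D*t = 4.0e-13 * 34092 = 1.36368e-08 cm^2
Step 2: sqrt(D*t) = 1.16777e-04 cm
Step 3: x = 2 * 1.16777e-04 cm = 2.33554e-04 cm
Step 4: Convert to um (1 cm = 1e4 um): x = 2.336 um


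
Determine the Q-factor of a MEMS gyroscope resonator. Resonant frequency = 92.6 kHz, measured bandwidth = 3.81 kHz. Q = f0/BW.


Step 1: Q = f0 / bandwidth
Step 2: Q = 92.6 / 3.81
Q = 24.3


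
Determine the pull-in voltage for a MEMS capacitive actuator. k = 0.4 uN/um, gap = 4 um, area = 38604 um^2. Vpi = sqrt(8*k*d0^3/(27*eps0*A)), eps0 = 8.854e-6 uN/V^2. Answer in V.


Step 1: Compute numerator: 8 * k * d0^3 = 8 * 0.4 * 4^3 = 204.8
Step 2: Compute denominator: 27 * eps0 * A = 27 * 8.854e-6 * 38604 = 9.228595
Step 3: Vpi = sqrt(204.8 / 9.228595)
Vpi = 4.71 V


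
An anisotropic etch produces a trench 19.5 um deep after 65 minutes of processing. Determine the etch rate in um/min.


Step 1: Etch rate = depth / time
Step 2: rate = 19.5 / 65
rate = 0.3 um/min


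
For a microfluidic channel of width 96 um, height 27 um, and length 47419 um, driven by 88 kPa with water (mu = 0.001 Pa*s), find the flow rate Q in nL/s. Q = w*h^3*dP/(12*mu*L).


Step 1: Convert all dimensions to SI (meters).
w = 96e-6 m, h = 27e-6 m, L = 47419e-6 m, dP = 88e3 Pa
Step 2: Q = w * h^3 * dP / (12 * mu * L)
Q = 96e-6 * (27e-6)^3 * 88e3 / (12 * 0.001 * 47419e-6) = 2.9222109e-10 m^3/s
Step 3: Convert Q from m^3/s to nL/s (1 m^3 = 1e12 nL, so multiply by 1e12).
Q = 292.221 nL/s


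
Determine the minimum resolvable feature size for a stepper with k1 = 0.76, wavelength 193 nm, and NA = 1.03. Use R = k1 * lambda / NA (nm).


Step 1: Identify values: k1 = 0.76, lambda = 193 nm, NA = 1.03
Step 2: R = k1 * lambda / NA
R = 0.76 * 193 / 1.03
R = 142.4 nm


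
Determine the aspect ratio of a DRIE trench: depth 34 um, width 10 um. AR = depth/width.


Step 1: AR = depth / width
Step 2: AR = 34 / 10
AR = 3.4


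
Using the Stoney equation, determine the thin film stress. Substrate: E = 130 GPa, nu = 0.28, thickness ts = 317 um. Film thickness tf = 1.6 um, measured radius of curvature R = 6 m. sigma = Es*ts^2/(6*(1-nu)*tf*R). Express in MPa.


Step 1: Compute numerator: Es * ts^2 = 130 * 317^2 = 13063570 (GPa*um^2)
Step 2: Compute denominator (R in um): 6*(1-nu)*tf*R = 6*0.72*1.6*6e6 = 41472000.0 (um^2)
Step 3: sigma (GPa) = 13063570 / 41472000.0 = 3.14997e-01 GPa
Step 4: Convert to MPa (x1000): sigma = 315.0 MPa


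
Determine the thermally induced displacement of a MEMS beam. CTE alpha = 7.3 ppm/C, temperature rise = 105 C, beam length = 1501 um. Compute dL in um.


Step 1: Convert CTE: alpha = 7.3 ppm/C = 7.3e-6 /C
Step 2: dL = 7.3e-6 * 105 * 1501
dL = 1.1505 um


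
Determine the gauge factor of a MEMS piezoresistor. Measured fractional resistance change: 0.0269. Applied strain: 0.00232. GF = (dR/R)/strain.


Step 1: Identify values.
dR/R = 0.0269, strain = 0.00232
Step 2: GF = (dR/R) / strain = 0.0269 / 0.00232
GF = 11.6


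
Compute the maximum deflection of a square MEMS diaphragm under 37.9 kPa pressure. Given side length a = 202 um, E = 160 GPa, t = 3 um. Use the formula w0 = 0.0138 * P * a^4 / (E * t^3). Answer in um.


Step 1: Convert pressure to compatible units (E is in GPa, so P in GPa).
P = 37.9 kPa = 37.9e-6 GPa
Step 2: Compute numerator: 0.0138 * P * a^4.
a^4 = 202^4 = 1664966416
numerator = 0.0138 * 37.9e-6 * 1664966416 = 8.70811e+02
Step 3: Compute denominator: E * t^3 = 160 * 3^3 = 4320
Step 4: w0 = numerator / denominator = 8.70811e+02 / 4320 = 0.2016 um


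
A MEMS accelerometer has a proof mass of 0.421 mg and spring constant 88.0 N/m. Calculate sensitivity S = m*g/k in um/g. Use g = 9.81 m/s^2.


Step 1: Convert mass: m = 0.421 mg = 4.21e-07 kg
Step 2: S = m * g / k = 4.21e-07 * 9.81 / 88.0
Step 3: S = 4.69e-08 m/g
Step 4: Convert to um/g: S = 0.047 um/g


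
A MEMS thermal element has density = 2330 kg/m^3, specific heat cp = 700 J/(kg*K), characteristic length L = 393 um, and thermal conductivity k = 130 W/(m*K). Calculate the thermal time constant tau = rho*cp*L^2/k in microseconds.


Step 1: Convert L to m: L = 393e-6 m
Step 2: L^2 = (393e-6)^2 = 1.54449e-07 m^2
Step 3: tau = 2330 * 700 * 1.54449e-07 / 130 = 1.93774092e-03 s
Step 4: Convert to microseconds (multiply by 1e6).
tau = 1937.741 us


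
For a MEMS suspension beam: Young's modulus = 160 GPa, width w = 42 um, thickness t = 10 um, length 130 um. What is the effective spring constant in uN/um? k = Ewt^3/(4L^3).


Step 1: Convert E to consistent units (1 GPa = 1000 uN/um^2).
E = 160 GPa = 160000 uN/um^2
Step 2: Compute t^3 = 10^3 = 1000
Step 3: Compute L^3 = 130^3 = 2197000
Step 4: k = 160000 * 42 * 1000 / (4 * 2197000)
k = 764.6791 uN/um


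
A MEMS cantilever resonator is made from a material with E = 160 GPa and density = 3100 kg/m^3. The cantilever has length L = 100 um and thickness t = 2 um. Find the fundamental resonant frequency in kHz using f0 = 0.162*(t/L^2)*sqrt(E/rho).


Step 1: Convert units to SI.
t_SI = 2e-6 m, L_SI = 100e-6 m
Step 2: Calculate sqrt(E/rho).
sqrt(160e9 / 3100) = 7184.21 m/s
Step 3: Compute f0.
f0 = 0.162 * 2e-6 / (100e-6)^2 * 7184.21 = 232768.4 Hz = 232.77 kHz


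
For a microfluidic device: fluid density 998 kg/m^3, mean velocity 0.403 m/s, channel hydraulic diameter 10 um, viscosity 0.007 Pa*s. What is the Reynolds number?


Step 1: Convert Dh to meters: Dh = 10e-6 m
Step 2: Re = rho * v * Dh / mu
Re = 998 * 0.403 * 10e-6 / 0.007
Re = 0.575


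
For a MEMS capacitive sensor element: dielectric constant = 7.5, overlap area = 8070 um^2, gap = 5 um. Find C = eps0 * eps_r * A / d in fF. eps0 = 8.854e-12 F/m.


Step 1: Convert area to m^2: A = 8070e-12 m^2
Step 2: Convert gap to m: d = 5e-6 m
Step 3: C = eps0 * eps_r * A / d
C = 8.854e-12 * 7.5 * 8070e-12 / 5e-6
Step 4: Convert to fF (multiply by 1e15).
C = 107.18 fF


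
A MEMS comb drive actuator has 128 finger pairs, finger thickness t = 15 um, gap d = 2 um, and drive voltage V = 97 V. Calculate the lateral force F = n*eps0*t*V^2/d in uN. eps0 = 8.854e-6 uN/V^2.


Step 1: Parameters: n=128, eps0=8.854e-6 uN/V^2, t=15 um, V=97 V, d=2 um
Step 2: V^2 = 9409
Step 3: F = 128 * 8.854e-6 * 15 * 9409 / 2
F = 79.975 uN


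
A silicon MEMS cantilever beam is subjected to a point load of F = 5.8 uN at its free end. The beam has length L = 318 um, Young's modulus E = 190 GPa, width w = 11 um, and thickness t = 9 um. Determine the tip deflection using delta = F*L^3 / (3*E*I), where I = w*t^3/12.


Step 1: Calculate the second moment of area.
I = w * t^3 / 12 = 11 * 9^3 / 12 = 668.25 um^4
Step 2: Convert E to consistent units (1 GPa = 1000 uN/um^2).
E = 190 GPa = 190000 uN/um^2
Step 3: Calculate tip deflection.
delta = F * L^3 / (3 * E * I)
delta = 5.8 * 318^3 / (3 * 190000 * 668.25)
delta = 0.4897 um


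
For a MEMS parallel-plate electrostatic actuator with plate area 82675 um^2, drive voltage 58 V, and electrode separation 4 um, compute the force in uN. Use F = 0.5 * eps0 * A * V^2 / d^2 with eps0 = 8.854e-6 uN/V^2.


Step 1: Identify parameters.
eps0 = 8.854e-6 uN/V^2, A = 82675 um^2, V = 58 V, d = 4 um
Step 2: Compute V^2 = 58^2 = 3364
Step 3: Compute d^2 = 4^2 = 16
Step 4: F = 0.5 * 8.854e-6 * 82675 * 3364 / 16
F = 76.952 uN


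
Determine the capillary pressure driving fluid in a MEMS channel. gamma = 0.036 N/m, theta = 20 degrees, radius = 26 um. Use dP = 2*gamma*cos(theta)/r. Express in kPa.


Step 1: cos(20 deg) = 0.9397
Step 2: Convert r to m: r = 26e-6 m
Step 3: dP = 2 * 0.036 * 0.9397 / 26e-6 = 2602.2 Pa
Step 4: Convert Pa to kPa (divide by 1000).
dP = 2.6 kPa


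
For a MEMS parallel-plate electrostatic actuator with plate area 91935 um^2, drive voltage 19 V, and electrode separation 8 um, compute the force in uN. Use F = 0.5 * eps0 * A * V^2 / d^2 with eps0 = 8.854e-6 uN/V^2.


Step 1: Identify parameters.
eps0 = 8.854e-6 uN/V^2, A = 91935 um^2, V = 19 V, d = 8 um
Step 2: Compute V^2 = 19^2 = 361
Step 3: Compute d^2 = 8^2 = 64
Step 4: F = 0.5 * 8.854e-6 * 91935 * 361 / 64
F = 2.296 uN


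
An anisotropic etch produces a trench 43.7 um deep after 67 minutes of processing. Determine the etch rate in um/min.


Step 1: Etch rate = depth / time
Step 2: rate = 43.7 / 67
rate = 0.652 um/min


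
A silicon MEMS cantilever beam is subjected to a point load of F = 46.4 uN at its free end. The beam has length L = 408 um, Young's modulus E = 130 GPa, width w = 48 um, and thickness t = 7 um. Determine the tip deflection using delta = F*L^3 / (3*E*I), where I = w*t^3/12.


Step 1: Calculate the second moment of area.
I = w * t^3 / 12 = 48 * 7^3 / 12 = 1372.0 um^4
Step 2: Convert E to consistent units (1 GPa = 1000 uN/um^2).
E = 130 GPa = 130000 uN/um^2
Step 3: Calculate tip deflection.
delta = F * L^3 / (3 * E * I)
delta = 46.4 * 408^3 / (3 * 130000 * 1372.0)
delta = 5.8895 um


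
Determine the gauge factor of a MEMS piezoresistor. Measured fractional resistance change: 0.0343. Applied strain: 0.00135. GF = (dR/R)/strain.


Step 1: Identify values.
dR/R = 0.0343, strain = 0.00135
Step 2: GF = (dR/R) / strain = 0.0343 / 0.00135
GF = 25.4


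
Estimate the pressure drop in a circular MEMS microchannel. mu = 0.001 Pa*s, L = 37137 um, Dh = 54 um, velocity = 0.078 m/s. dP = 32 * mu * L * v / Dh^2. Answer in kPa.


Step 1: Convert to SI: L = 37137e-6 m, Dh = 54e-6 m
Step 2: dP = 32 * 0.001 * 37137e-6 * 0.078 / (54e-6)^2
Step 3: dP = 31788.05 Pa
Step 4: Convert to kPa: dP = 31.79 kPa


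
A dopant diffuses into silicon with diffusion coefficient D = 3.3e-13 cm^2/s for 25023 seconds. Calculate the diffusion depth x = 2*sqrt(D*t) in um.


Step 1: Compute D*t = 3.3e-13 * 25023 = 8.25759e-09 cm^2
Step 2: sqrt(D*t) = 9.08713e-05 cm
Step 3: x = 2 * 9.08713e-05 cm = 1.817426e-04 cm
Step 4: Convert to um (1 cm = 1e4 um): x = 1.817 um


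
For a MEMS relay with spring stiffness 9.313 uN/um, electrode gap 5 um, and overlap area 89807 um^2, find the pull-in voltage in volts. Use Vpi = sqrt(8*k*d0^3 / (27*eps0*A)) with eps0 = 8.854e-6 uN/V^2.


Step 1: Compute numerator: 8 * k * d0^3 = 8 * 9.313 * 5^3 = 9313.0
Step 2: Compute denominator: 27 * eps0 * A = 27 * 8.854e-6 * 89807 = 21.469082
Step 3: Vpi = sqrt(9313.0 / 21.469082)
Vpi = 20.83 V
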